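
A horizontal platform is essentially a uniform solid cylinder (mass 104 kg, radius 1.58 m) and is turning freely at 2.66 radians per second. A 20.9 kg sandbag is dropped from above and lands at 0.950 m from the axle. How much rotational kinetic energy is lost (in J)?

energy lost ≈ 58.3 J

No external torque acts about the axle; L_before = L_after.
I_p = ½(104)(1.58)² = 129.8 kg·m².
Added inertia Σmr² = (20.9)(0.950)² = 18.86 kg·m²; I_f = 129.8 + 18.86 = 148.7 kg·m².
ω_f = I_p ω_i / I_f = (129.8)(2.66) / 148.7 = 2.323 rad/s.
KE_i = ½(129.8)(2.660 rad/s)² = 459.3 J; KE_f = ½(148.7)(2.323)² = 401.0 J.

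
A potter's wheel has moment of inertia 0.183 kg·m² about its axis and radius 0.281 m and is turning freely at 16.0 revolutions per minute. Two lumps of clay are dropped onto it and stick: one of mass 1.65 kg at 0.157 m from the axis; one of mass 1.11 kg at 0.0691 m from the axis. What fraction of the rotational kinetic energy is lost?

fraction ≈ 0.201

The added mass arrives with no angular momentum about the axis, and any external torque about the axis is negligible, so the system's angular momentum is conserved.
Added inertia Σmr² = (1.65)(0.157)² + (1.11)(0.0691)² = 0.04597 kg·m²; I_f = 0.1830 + 0.04597 = 0.2290 kg·m².
ω_f = I_p ω_i / I_f = (0.1830)(16.0) / 0.2290 = 12.79 rpm.
KE_i = ½(0.1830)(1.676 rad/s)² = 0.2569 J; KE_f = ½(0.2290)(1.339)² = 0.2053 J.
Fraction lost = 0.2008.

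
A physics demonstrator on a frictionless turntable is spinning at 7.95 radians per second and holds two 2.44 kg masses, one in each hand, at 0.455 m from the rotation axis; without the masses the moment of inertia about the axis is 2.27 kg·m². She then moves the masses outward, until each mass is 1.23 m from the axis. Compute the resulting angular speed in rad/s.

Angular momentum about the spin axis is conserved since the torque about it is zero.
I₁ = 2.27 + 2(2.44)(0.455)² = 3.280 kg·m²; I₂ = 2.27 + 2(2.44)(1.23)² = 9.653 kg·m².
ω₂ = I₁ω₁ / I₂ = (3.280)(7.95 rad/s) / (9.653) = 2.702 rad/s.

ω₂ ≈ 2.70 rad/s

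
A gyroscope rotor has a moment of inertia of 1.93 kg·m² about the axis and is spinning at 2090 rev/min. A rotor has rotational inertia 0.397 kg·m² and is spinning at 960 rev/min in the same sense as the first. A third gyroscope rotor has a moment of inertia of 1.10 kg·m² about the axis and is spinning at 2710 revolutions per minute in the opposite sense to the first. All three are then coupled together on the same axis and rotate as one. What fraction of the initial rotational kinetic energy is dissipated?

fraction ≈ 0.964

No external torque acts about the common axis, so total angular momentum is conserved.
Taking A's sense as positive: L = (1.930)(2090) + (0.3970)(960) − (1.100)(2710) = 1434 kg·m²·rpm.
Combined I = 1.930 + 0.3970 + 1.100 = 3.427 kg·m².
ω_f = L / I = 1434 / 3.427 = 418.4 rpm.
KE_i = ½ΣIω² = 92530 J; KE_f = ½(3.427)(43.81)² = 3289 J.
Fraction dissipated = (KE_i − KE_f)/KE_i = 0.9645.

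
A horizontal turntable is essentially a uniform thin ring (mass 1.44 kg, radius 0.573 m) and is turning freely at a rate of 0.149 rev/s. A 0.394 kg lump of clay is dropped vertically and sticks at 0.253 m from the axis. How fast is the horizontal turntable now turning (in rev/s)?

ω_f ≈ 0.141 rev/s

The added mass arrives with no angular momentum about the axis, and any external torque about the axis is negligible, so the system's angular momentum is conserved.
I_p = (1.44)(0.573)² = 0.4728 kg·m².
Added inertia Σmr² = (0.394)(0.253)² = 0.02522 kg·m²; I_f = 0.4728 + 0.02522 = 0.4980 kg·m².
ω_f = I_p ω_i / I_f = (0.4728)(0.149) / 0.4980 = 0.1415 rev/s.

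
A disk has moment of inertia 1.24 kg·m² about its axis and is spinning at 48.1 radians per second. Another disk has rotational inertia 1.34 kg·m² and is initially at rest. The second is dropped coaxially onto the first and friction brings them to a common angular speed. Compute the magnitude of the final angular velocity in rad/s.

|ω_f| ≈ 23.1 rad/s

No external torque acts about the common axis, so total angular momentum is conserved.
Taking A's sense as positive: L = (1.240)(48.1) = 59.64 kg·m²·rad/s.
Combined I = 1.240 + 1.340 = 2.580 kg·m².
ω_f = L / I = 59.64 / 2.580 = 23.12 rad/s.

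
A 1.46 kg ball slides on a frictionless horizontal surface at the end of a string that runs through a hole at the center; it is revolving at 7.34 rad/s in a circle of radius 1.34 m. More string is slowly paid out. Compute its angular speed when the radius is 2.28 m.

ω₂ ≈ 2.54 rad/s

The constraining force is radial, so m r² ω about the center is conserved.
ω₂ = ω₁ (r₁/r₂)² = (7.34)(1.34/2.28)² = 2.535 rad/s.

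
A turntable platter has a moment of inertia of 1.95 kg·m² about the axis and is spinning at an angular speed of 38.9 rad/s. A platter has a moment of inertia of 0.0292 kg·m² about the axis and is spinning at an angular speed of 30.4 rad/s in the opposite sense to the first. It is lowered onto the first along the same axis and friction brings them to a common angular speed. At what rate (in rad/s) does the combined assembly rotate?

|ω_f| ≈ 37.9 rad/s

No external torque acts about the common axis, so total angular momentum is conserved.
Taking A's sense as positive: L = (1.950)(38.9) − (0.02920)(30.4) = 74.97 kg·m²·rad/s.
Combined I = 1.950 + 0.02920 = 1.979 kg·m².
ω_f = L / I = 74.97 / 1.979 = 37.88 rad/s.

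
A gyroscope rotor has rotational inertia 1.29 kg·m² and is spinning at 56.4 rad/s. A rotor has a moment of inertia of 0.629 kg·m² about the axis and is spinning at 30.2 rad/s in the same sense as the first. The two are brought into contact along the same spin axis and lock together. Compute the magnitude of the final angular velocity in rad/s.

No external torque acts about the common axis, so total angular momentum is conserved.
Taking A's sense as positive: L = (1.290)(56.4) + (0.6290)(30.2) = 91.75 kg·m²·rad/s.
Combined I = 1.290 + 0.6290 = 1.919 kg·m².
ω_f = L / I = 91.75 / 1.919 = 47.81 rad/s.

|ω_f| ≈ 47.8 rad/s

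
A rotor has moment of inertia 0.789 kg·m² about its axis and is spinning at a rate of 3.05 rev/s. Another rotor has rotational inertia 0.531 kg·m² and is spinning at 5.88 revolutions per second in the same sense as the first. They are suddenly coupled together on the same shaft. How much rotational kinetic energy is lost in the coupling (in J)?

ΔKE lost ≈ 50.2 J

The coupling torques are internal; angular momentum about the shared axis is conserved.
Taking A's sense as positive: L = (0.7890)(3.05) + (0.5310)(5.88) = 5.529 kg·m²·rev/s.
Combined I = 0.7890 + 0.5310 = 1.320 kg·m².
ω_f = L / I = 5.529 / 1.320 = 4.188 rev/s.
KE_i = ½ΣIω² = 507.3 J; KE_f = ½(1.320)(26.32)² = 457.1 J.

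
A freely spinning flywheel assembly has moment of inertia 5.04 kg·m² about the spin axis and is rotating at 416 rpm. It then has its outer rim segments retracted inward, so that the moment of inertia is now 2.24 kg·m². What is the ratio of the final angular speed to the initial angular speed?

ω₂/ω₁ ≈ 2.25

No external torque acts about the spin axis, so angular momentum is conserved.
ω₂/ω₁ = I₁/I₂ = 5.040 / 2.240 = 2.250.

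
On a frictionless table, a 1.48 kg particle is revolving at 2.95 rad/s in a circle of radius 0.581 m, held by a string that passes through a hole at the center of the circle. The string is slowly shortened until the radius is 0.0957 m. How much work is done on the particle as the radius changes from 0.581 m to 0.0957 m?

The constraining force is radial, so m r² ω about the center is conserved.
ω₂ = ω₁ (r₁/r₂)² = (2.95)(0.581/0.0957)² = 108.7 rad/s.
W = ΔKE = ½m(v₂² − v₁²) = 77.95 J.

W ≈ 77.9 J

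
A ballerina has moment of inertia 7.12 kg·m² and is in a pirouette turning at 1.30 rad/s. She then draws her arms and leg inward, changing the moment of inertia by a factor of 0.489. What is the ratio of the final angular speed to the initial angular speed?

Angular momentum about the spin axis is conserved since the torque about it is zero.
I₂ = 0.489 × 7.12 = 3.482 kg·m².
ω₂/ω₁ = I₁/I₂ = 7.120 / 3.482 = 2.045.

ω₂/ω₁ ≈ 2.04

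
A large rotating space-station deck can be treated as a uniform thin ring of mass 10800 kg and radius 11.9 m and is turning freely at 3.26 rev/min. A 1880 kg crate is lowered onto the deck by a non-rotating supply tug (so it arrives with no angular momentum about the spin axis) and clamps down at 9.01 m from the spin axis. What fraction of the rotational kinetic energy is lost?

fraction ≈ 0.0907

No external torque acts about the spin axis; L_before = L_after.
I_p = (10800)(11.9)² = 1.529e+06 kg·m².
Added inertia Σmr² = (1880)(9.01)² = 1.526e+05 kg·m²; I_f = 1.529e+06 + 1.526e+05 = 1.682e+06 kg·m².
ω_f = I_p ω_i / I_f = (1.529e+06)(3.26) / 1.682e+06 = 2.964 rpm.
KE_i = ½(1.529e+06)(0.3414 rad/s)² = 89120 J; KE_f = ½(1.682e+06)(0.3104)² = 81030 J.
Fraction lost = 0.09074.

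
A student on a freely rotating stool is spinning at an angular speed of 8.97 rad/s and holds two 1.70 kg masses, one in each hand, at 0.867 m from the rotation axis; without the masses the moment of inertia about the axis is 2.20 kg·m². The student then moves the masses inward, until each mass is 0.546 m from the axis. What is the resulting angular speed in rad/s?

ω₂ ≈ 13.3 rad/s

Angular momentum about the spin axis is conserved since the torque about it is zero.
I₁ = 2.20 + 2(1.70)(0.867)² = 4.756 kg·m²; I₂ = 2.20 + 2(1.70)(0.546)² = 3.214 kg·m².
ω₂ = I₁ω₁ / I₂ = (4.756)(8.97 rad/s) / (3.214) = 13.27 rad/s.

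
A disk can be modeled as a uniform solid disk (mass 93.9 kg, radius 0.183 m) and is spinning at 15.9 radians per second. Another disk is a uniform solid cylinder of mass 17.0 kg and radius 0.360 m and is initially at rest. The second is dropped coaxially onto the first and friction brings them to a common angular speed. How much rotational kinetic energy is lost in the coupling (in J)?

ΔKE lost ≈ 81.9 J

No external torque acts about the common axis, so total angular momentum is conserved.
Moments of inertia: I_A = ½(93.9)(0.183)² = 1.572 kg·m²; I_B = ½(17.0)(0.360)² = 1.102 kg·m².
Taking A's sense as positive: L = (1.572)(15.9) = 25.00 kg·m²·rad/s.
Combined I = 1.572 + 1.102 = 2.674 kg·m².
ω_f = L / I = 25.00 / 2.674 = 9.349 rad/s.
KE_i = ½ΣIω² = 198.7 J; KE_f = ½(2.674)(9.349)² = 116.9 J.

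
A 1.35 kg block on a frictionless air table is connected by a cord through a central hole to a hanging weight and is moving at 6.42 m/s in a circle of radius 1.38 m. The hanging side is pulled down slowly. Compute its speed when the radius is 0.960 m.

Central (radial) force ⇒ zero torque about the center ⇒ m v r is constant.
v₂ = v₁ r₁ / r₂ = (6.42)(1.38) / (0.960) = 9.229 m/s.

v₂ ≈ 9.23 m/s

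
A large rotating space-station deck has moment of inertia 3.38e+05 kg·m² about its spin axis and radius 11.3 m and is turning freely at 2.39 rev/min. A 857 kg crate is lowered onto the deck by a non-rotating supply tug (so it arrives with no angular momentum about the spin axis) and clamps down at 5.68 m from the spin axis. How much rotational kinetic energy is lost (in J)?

No external torque acts about the spin axis; L_before = L_after.
Added inertia Σmr² = (857)(5.68)² = 27650 kg·m²; I_f = 3.380e+05 + 27650 = 3.656e+05 kg·m².
ω_f = I_p ω_i / I_f = (3.380e+05)(2.39) / 3.656e+05 = 2.209 rpm.
KE_i = ½(3.380e+05)(0.2503 rad/s)² = 10590 J; KE_f = ½(3.656e+05)(0.2314)² = 9786 J.

energy lost ≈ 800 J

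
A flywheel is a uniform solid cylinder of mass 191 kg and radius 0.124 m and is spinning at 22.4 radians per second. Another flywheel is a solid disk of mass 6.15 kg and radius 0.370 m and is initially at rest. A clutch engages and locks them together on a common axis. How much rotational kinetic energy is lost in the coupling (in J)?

The coupling torques are internal; angular momentum about the shared axis is conserved.
Moments of inertia: I_A = ½(191)(0.124)² = 1.468 kg·m²; I_B = ½(6.15)(0.370)² = 0.4210 kg·m².
Taking A's sense as positive: L = (1.468)(22.4) = 32.89 kg·m²·rad/s.
Combined I = 1.468 + 0.4210 = 1.889 kg·m².
ω_f = L / I = 32.89 / 1.889 = 17.41 rad/s.
KE_i = ½ΣIω² = 368.4 J; KE_f = ½(1.889)(17.41)² = 286.3 J.

ΔKE lost ≈ 82.1 J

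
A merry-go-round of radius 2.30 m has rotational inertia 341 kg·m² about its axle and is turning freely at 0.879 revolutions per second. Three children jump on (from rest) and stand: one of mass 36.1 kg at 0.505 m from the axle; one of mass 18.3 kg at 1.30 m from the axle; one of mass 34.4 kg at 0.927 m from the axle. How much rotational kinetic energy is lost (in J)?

The added mass arrives with no angular momentum about the axle, and any external torque about the axle is negligible, so the system's angular momentum is conserved.
Added inertia Σmr² = (36.1)(0.505)² + (18.3)(1.30)² + (34.4)(0.927)² = 69.69 kg·m²; I_f = 341.0 + 69.69 = 410.7 kg·m².
ω_f = I_p ω_i / I_f = (341.0)(0.879) / 410.7 = 0.7298 rev/s.
KE_i = ½(341.0)(5.523 rad/s)² = 5201 J; KE_f = ½(410.7)(4.586)² = 4318 J.

energy lost ≈ 883 J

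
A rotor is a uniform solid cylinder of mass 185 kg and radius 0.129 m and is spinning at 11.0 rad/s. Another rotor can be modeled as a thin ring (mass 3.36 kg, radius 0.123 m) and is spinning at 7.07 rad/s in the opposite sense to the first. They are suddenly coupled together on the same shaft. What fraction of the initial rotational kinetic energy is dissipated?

The coupling torques are internal; angular momentum about the shared axis is conserved.
Moments of inertia: I_A = ½(185)(0.129)² = 1.539 kg·m²; I_B = (3.36)(0.123)² = 0.05083 kg·m².
Taking A's sense as positive: L = (1.539)(11.0) − (0.05083)(7.07) = 16.57 kg·m²·rad/s.
Combined I = 1.539 + 0.05083 = 1.590 kg·m².
ω_f = L / I = 16.57 / 1.590 = 10.42 rad/s.
KE_i = ½ΣIω² = 94.40 J; KE_f = ½(1.590)(10.42)² = 86.36 J.
Fraction dissipated = (KE_i − KE_f)/KE_i = 0.08511.

fraction ≈ 0.0851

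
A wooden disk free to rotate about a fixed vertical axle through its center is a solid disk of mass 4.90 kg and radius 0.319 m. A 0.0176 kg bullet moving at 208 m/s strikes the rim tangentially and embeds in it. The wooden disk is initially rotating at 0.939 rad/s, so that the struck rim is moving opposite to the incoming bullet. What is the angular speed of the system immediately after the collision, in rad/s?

About the axle the impulsive forces during the collision are internal, so angular momentum about that axis is conserved.
I_p = ½(4.90)(0.319)² = 0.2493 kg·m². Taking the sense of the bullet's angular momentum as positive, L_{bullet} = m v R = (0.0176)(208)(0.319) = 1.168 kg·m²/s.
L_i = −I_p ω_p + m v R = −(0.2493)(0.939) + 1.168 = 0.9337 kg·m²/s.
After sticking, I_f = I_p + m R² = 0.2493 + (0.0176)(0.319)² = 0.2511 kg·m².
ω_f = L_i / I_f = 0.9337 / 0.2511 = 3.718 rad/s.

|ω_f| ≈ 3.72 rad/s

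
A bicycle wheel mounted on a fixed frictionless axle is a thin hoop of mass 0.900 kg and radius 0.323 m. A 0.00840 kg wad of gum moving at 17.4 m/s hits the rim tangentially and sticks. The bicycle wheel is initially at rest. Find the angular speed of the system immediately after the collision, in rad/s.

|ω_f| ≈ 0.498 rad/s

About the axle the impulsive forces during the collision are internal, so angular momentum about that axis is conserved.
I_p = (0.900)(0.323)² = 0.09390 kg·m². Taking the sense of the wad of gum's angular momentum as positive, L_{wad} = m v R = (0.00840)(17.4)(0.323) = 0.04721 kg·m²/s.
L_i = 0 + 0.04721 = 0.04721 kg·m²/s.
After sticking, I_f = I_p + m R² = 0.09390 + (0.00840)(0.323)² = 0.09477 kg·m².
ω_f = L_i / I_f = 0.04721 / 0.09477 = 0.4981 rad/s.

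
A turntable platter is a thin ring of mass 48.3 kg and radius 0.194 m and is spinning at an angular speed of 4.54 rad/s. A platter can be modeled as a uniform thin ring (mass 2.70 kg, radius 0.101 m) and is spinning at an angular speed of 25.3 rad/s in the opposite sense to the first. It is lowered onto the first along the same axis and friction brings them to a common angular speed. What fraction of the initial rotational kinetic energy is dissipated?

No external torque acts about the common axis, so total angular momentum is conserved.
Moments of inertia: I_A = (48.3)(0.194)² = 1.818 kg·m²; I_B = (2.70)(0.101)² = 0.02754 kg·m².
Taking A's sense as positive: L = (1.818)(4.54) − (0.02754)(25.3) = 7.556 kg·m²·rad/s.
Combined I = 1.818 + 0.02754 = 1.845 kg·m².
ω_f = L / I = 7.556 / 1.845 = 4.095 rad/s.
KE_i = ½ΣIω² = 27.55 J; KE_f = ½(1.845)(4.095)² = 15.47 J.
Fraction dissipated = (KE_i − KE_f)/KE_i = 0.4385.

fraction ≈ 0.438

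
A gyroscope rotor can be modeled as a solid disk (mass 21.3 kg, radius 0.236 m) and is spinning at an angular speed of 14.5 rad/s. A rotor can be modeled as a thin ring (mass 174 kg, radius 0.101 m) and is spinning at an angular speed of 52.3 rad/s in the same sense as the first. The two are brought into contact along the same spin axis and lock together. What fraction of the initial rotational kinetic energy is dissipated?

No external torque acts about the common axis, so total angular momentum is conserved.
Moments of inertia: I_A = ½(21.3)(0.236)² = 0.5932 kg·m²; I_B = (174)(0.101)² = 1.775 kg·m².
Taking A's sense as positive: L = (0.5932)(14.5) + (1.775)(52.3) = 101.4 kg·m²·rad/s.
Combined I = 0.5932 + 1.775 = 2.368 kg·m².
ω_f = L / I = 101.4 / 2.368 = 42.83 rad/s.
KE_i = ½ΣIω² = 2490 J; KE_f = ½(2.368)(42.83)² = 2172 J.
Fraction dissipated = (KE_i − KE_f)/KE_i = 0.1276.

fraction ≈ 0.128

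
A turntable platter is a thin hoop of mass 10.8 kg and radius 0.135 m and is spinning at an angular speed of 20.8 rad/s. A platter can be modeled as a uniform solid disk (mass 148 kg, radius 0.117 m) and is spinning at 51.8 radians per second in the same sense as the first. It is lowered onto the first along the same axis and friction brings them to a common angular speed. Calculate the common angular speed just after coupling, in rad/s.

The coupling torques are internal; angular momentum about the shared axis is conserved.
Moments of inertia: I_A = (10.8)(0.135)² = 0.1968 kg·m²; I_B = ½(148)(0.117)² = 1.013 kg·m².
Taking A's sense as positive: L = (0.1968)(20.8) + (1.013)(51.8) = 56.57 kg·m²·rad/s.
Combined I = 0.1968 + 1.013 = 1.210 kg·m².
ω_f = L / I = 56.57 / 1.210 = 46.76 rad/s.

|ω_f| ≈ 46.8 rad/s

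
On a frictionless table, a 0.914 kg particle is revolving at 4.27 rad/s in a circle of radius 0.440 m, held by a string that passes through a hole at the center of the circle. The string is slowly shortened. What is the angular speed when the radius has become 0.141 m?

No torque about the axis ⇒ m r₁² ω₁ = m r₂² ω₂.
ω₂ = ω₁ (r₁/r₂)² = (4.27)(0.440/0.141)² = 41.58 rad/s.

ω₂ ≈ 41.6 rad/s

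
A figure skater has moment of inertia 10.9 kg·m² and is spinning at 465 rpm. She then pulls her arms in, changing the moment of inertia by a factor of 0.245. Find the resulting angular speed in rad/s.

ω₂ ≈ 199 rad/s

Angular momentum about the spin axis is conserved since the torque about it is zero.
I₂ = 0.245 × 10.9 = 2.671 kg·m².
ω₂ = I₁ω₁ / I₂ = (10.90)(465 rpm) / (2.671) = 1898 rpm = 198.8 rad/s.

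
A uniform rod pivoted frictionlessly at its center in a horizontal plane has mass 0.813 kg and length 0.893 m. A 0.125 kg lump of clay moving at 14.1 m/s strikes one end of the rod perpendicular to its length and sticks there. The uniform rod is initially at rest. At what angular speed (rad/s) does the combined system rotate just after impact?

The axle reaction passes through the pivot and exerts no torque about it; angular momentum about the pivot is conserved through the impact.
I_p = (1/12)(0.813)(0.893)² = 0.05403 kg·m². Taking the sense of the lump of clay's angular momentum as positive, L_{lump} = m v R = (0.125)(14.1)(0.893/2) = 0.7870 kg·m²/s.
L_i = 0 + 0.7870 = 0.7870 kg·m²/s.
After sticking, I_f = I_p + m R² = 0.05403 + (0.125)(0.893/2)² = 0.07895 kg·m².
ω_f = L_i / I_f = 0.7870 / 0.07895 = 9.968 rad/s.

|ω_f| ≈ 9.97 rad/s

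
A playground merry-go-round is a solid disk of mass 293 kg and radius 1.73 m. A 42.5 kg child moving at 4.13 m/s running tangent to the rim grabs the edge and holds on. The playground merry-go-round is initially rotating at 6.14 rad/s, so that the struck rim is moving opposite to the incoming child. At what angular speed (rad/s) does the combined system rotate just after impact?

The axle reaction passes through the axle and exerts no torque about it; angular momentum about the axle is conserved through the impact.
I_p = ½(293)(1.73)² = 438.5 kg·m². Taking the sense of the child's angular momentum as positive, L_{child} = m v R = (42.5)(4.13)(1.73) = 303.7 kg·m²/s.
L_i = −I_p ω_p + m v R = −(438.5)(6.14) + 303.7 = -2388 kg·m²/s.
After sticking, I_f = I_p + m R² = 438.5 + (42.5)(1.73)² = 565.7 kg·m².
ω_f = L_i / I_f = -2388 / 565.7 = -4.222 rad/s.

|ω_f| ≈ 4.22 rad/s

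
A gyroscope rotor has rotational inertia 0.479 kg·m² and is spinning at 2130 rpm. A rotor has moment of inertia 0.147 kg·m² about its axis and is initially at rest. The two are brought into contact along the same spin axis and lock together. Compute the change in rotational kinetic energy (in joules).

ΔKE ≈ -2800 J

No external torque acts about the common axis, so total angular momentum is conserved.
Taking A's sense as positive: L = (0.4790)(2130) = 1020 kg·m²·rpm.
Combined I = 0.4790 + 0.1470 = 0.6260 kg·m².
ω_f = L / I = 1020 / 0.6260 = 1630 rpm.
KE_i = ½ΣIω² = 11920 J; KE_f = ½(0.6260)(170.7)² = 9118 J.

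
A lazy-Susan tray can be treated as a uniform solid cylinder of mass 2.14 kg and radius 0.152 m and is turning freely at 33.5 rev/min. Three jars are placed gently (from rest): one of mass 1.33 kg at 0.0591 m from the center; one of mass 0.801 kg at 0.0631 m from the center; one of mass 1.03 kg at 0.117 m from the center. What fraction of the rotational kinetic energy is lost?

fraction ≈ 0.470

The added mass arrives with no angular momentum about the center, and any external torque about the center is negligible, so the system's angular momentum is conserved.
I_p = ½(2.14)(0.152)² = 0.02472 kg·m².
Added inertia Σmr² = (1.33)(0.0591)² + (0.801)(0.0631)² + (1.03)(0.117)² = 0.02193 kg·m²; I_f = 0.02472 + 0.02193 = 0.04666 kg·m².
ω_f = I_p ω_i / I_f = (0.02472)(33.5) / 0.04666 = 17.75 rpm.
KE_i = ½(0.02472)(3.508 rad/s)² = 0.1521 J; KE_f = ½(0.04666)(1.859)² = 0.08060 J.
Fraction lost = 0.4701.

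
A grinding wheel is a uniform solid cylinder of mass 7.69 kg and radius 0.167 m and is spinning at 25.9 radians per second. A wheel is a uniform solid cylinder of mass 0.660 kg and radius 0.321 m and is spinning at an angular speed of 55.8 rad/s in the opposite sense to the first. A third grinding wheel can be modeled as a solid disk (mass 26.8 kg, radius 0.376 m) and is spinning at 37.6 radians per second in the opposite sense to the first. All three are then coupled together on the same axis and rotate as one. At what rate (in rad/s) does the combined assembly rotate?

The coupling torques are internal; angular momentum about the shared axis is conserved.
Moments of inertia: I_A = ½(7.69)(0.167)² = 0.1072 kg·m²; I_B = ½(0.660)(0.321)² = 0.03400 kg·m²; I_C = ½(26.8)(0.376)² = 1.894 kg·m².
Taking A's sense as positive: L = (0.1072)(25.9) − (0.03400)(55.8) − (1.894)(37.6) = -70.35 kg·m²·rad/s.
Combined I = 0.1072 + 0.03400 + 1.894 = 2.036 kg·m².
ω_f = L / I = -70.35 / 2.036 = -34.56 rad/s.

|ω_f| ≈ 34.6 rad/s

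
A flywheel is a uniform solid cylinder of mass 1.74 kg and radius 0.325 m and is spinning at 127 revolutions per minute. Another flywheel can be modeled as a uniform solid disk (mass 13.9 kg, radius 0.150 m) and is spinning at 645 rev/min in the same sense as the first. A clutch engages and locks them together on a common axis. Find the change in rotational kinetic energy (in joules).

The coupling torques are internal; angular momentum about the shared axis is conserved.
Moments of inertia: I_A = ½(1.74)(0.325)² = 0.09189 kg·m²; I_B = ½(13.9)(0.150)² = 0.1564 kg·m².
Taking A's sense as positive: L = (0.09189)(127) + (0.1564)(645) = 112.5 kg·m²·rpm.
Combined I = 0.09189 + 0.1564 = 0.2483 kg·m².
ω_f = L / I = 112.5 / 0.2483 = 453.3 rpm.
KE_i = ½ΣIω² = 364.8 J; KE_f = ½(0.2483)(47.47)² = 279.7 J.

ΔKE ≈ -85.2 J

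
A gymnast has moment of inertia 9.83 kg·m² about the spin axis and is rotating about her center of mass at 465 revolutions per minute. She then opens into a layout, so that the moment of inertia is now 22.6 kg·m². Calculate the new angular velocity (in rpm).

ω₂ ≈ 202 rpm

With no external torque about the axis, L is conserved: I₁ω₁ = I₂ω₂.
ω₂ = I₁ω₁ / I₂ = (9.830)(465 rpm) / (22.60) = 202.3 rpm.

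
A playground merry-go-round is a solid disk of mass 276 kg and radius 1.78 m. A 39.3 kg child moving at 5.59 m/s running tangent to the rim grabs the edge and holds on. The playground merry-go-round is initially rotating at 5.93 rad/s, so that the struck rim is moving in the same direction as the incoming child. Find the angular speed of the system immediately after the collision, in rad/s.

|ω_f| ≈ 5.31 rad/s

About the axle the impulsive forces during the collision are internal, so angular momentum about that axis is conserved.
I_p = ½(276)(1.78)² = 437.2 kg·m². Taking the sense of the child's angular momentum as positive, L_{child} = m v R = (39.3)(5.59)(1.78) = 391.0 kg·m²/s.
L_i = +I_p ω_p + m v R = +(437.2)(5.93) + 391.0 = 2984 kg·m²/s.
After sticking, I_f = I_p + m R² = 437.2 + (39.3)(1.78)² = 561.8 kg·m².
ω_f = L_i / I_f = 2984 / 561.8 = 5.312 rad/s.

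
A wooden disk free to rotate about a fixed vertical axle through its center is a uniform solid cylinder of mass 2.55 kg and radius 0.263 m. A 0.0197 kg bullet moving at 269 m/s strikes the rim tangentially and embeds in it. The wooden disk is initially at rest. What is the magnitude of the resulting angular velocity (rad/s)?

The axle reaction passes through the axle and exerts no torque about it; angular momentum about the axle is conserved through the impact.
I_p = ½(2.55)(0.263)² = 0.08819 kg·m². Taking the sense of the bullet's angular momentum as positive, L_{bullet} = m v R = (0.0197)(269)(0.263) = 1.394 kg·m²/s.
L_i = 0 + 1.394 = 1.394 kg·m²/s.
After sticking, I_f = I_p + m R² = 0.08819 + (0.0197)(0.263)² = 0.08955 kg·m².
ω_f = L_i / I_f = 1.394 / 0.08955 = 15.56 rad/s.

|ω_f| ≈ 15.6 rad/s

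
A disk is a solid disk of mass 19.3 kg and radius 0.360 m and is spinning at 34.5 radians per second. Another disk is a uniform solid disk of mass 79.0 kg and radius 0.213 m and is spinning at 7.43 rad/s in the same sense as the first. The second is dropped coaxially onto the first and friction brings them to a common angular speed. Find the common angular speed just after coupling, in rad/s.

The coupling torques are internal; angular momentum about the shared axis is conserved.
Moments of inertia: I_A = ½(19.3)(0.360)² = 1.251 kg·m²; I_B = ½(79.0)(0.213)² = 1.792 kg·m².
Taking A's sense as positive: L = (1.251)(34.5) + (1.792)(7.43) = 56.46 kg·m²·rad/s.
Combined I = 1.251 + 1.792 = 3.043 kg·m².
ω_f = L / I = 56.46 / 3.043 = 18.56 rad/s.

|ω_f| ≈ 18.6 rad/s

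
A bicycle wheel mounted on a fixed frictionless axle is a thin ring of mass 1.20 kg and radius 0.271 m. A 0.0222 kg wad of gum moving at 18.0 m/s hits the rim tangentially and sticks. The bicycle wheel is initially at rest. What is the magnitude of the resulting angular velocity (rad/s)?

|ω_f| ≈ 1.21 rad/s

The axle reaction passes through the axle and exerts no torque about it; angular momentum about the axle is conserved through the impact.
I_p = (1.20)(0.271)² = 0.08813 kg·m². Taking the sense of the wad of gum's angular momentum as positive, L_{wad} = m v R = (0.0222)(18.0)(0.271) = 0.1083 kg·m²/s.
L_i = 0 + 0.1083 = 0.1083 kg·m²/s.
After sticking, I_f = I_p + m R² = 0.08813 + (0.0222)(0.271)² = 0.08976 kg·m².
ω_f = L_i / I_f = 0.1083 / 0.08976 = 1.206 rad/s.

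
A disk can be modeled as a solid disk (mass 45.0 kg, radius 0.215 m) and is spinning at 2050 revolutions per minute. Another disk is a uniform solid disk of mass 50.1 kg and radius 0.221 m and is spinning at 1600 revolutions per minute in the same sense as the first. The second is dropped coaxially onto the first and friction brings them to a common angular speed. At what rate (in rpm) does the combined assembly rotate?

No external torque acts about the common axis, so total angular momentum is conserved.
Moments of inertia: I_A = ½(45.0)(0.215)² = 1.040 kg·m²; I_B = ½(50.1)(0.221)² = 1.223 kg·m².
Taking A's sense as positive: L = (1.040)(2050) + (1.223)(1600) = 4090 kg·m²·rpm.
Combined I = 1.040 + 1.223 = 2.264 kg·m².
ω_f = L / I = 4090 / 2.264 = 1807 rpm.

|ω_f| ≈ 1810 rpm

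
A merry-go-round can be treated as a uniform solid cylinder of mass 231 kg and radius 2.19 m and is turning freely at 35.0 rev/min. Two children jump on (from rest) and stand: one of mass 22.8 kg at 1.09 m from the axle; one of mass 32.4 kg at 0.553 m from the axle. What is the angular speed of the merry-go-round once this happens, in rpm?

The added mass arrives with no angular momentum about the axle, and any external torque about the axle is negligible, so the system's angular momentum is conserved.
I_p = ½(231)(2.19)² = 553.9 kg·m².
Added inertia Σmr² = (22.8)(1.09)² + (32.4)(0.553)² = 37.00 kg·m²; I_f = 553.9 + 37.00 = 590.9 kg·m².
ω_f = I_p ω_i / I_f = (553.9)(35.0) / 590.9 = 32.81 rpm.

ω_f ≈ 32.8 rpm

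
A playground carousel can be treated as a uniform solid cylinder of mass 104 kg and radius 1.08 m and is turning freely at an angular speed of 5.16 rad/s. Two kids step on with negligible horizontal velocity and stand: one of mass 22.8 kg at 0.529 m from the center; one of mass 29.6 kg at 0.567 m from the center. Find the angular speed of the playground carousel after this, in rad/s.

ω_f ≈ 4.09 rad/s

No external torque acts about the center; L_before = L_after.
I_p = ½(104)(1.08)² = 60.65 kg·m².
Added inertia Σmr² = (22.8)(0.529)² + (29.6)(0.567)² = 15.90 kg·m²; I_f = 60.65 + 15.90 = 76.55 kg·m².
ω_f = I_p ω_i / I_f = (60.65)(5.16) / 76.55 = 4.088 rad/s.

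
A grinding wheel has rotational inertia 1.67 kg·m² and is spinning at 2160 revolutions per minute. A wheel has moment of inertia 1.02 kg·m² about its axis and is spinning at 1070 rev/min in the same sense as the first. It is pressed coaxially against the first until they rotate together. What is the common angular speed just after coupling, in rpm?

|ω_f| ≈ 1750 rpm

The coupling torques are internal; angular momentum about the shared axis is conserved.
Taking A's sense as positive: L = (1.670)(2160) + (1.020)(1070) = 4699 kg·m²·rpm.
Combined I = 1.670 + 1.020 = 2.690 kg·m².
ω_f = L / I = 4699 / 2.690 = 1747 rpm.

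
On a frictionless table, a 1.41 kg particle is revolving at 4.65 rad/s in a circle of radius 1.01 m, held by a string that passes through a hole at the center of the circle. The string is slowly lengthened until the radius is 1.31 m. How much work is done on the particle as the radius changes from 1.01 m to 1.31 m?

The constraining force is radial, so m r² ω about the center is conserved.
ω₂ = ω₁ (r₁/r₂)² = (4.65)(1.01/1.31)² = 2.764 rad/s.
W = ΔKE = ½m(v₂² − v₁²) = -6.307 J.

W ≈ -6.31 J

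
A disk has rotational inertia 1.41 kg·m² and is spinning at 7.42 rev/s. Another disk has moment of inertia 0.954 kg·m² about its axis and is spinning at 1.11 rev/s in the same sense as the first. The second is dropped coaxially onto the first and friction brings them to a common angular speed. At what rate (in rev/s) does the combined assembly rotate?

No external torque acts about the common axis, so total angular momentum is conserved.
Taking A's sense as positive: L = (1.410)(7.42) + (0.9540)(1.11) = 11.52 kg·m²·rev/s.
Combined I = 1.410 + 0.9540 = 2.364 kg·m².
ω_f = L / I = 11.52 / 2.364 = 4.874 rev/s.

|ω_f| ≈ 4.87 rev/s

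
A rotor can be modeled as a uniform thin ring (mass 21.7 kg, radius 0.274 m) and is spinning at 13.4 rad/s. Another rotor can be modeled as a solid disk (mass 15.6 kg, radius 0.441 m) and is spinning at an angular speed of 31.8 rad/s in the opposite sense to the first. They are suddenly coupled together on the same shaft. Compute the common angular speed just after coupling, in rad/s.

No external torque acts about the common axis, so total angular momentum is conserved.
Moments of inertia: I_A = (21.7)(0.274)² = 1.629 kg·m²; I_B = ½(15.6)(0.441)² = 1.517 kg·m².
Taking A's sense as positive: L = (1.629)(13.4) − (1.517)(31.8) = -26.41 kg·m²·rad/s.
Combined I = 1.629 + 1.517 = 3.146 kg·m².
ω_f = L / I = -26.41 / 3.146 = -8.394 rad/s.

|ω_f| ≈ 8.39 rad/s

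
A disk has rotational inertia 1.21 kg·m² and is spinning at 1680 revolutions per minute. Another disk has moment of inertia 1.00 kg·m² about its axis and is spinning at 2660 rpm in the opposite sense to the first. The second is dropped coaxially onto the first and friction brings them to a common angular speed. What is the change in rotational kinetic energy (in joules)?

No external torque acts about the common axis, so total angular momentum is conserved.
Taking A's sense as positive: L = (1.210)(1680) − (1.000)(2660) = -627.2 kg·m²·rpm.
Combined I = 1.210 + 1.000 = 2.210 kg·m².
ω_f = L / I = -627.2 / 2.210 = -283.8 rpm.
KE_i = ½ΣIω² = 57520 J; KE_f = ½(2.210)(29.72)² = 976.0 J.

ΔKE ≈ -56500 J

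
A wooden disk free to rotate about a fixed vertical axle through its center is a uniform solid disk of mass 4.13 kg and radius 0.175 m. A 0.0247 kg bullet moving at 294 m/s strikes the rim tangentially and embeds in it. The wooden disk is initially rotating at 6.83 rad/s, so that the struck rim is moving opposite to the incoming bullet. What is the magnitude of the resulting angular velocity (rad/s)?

The axle reaction passes through the axle and exerts no torque about it; angular momentum about the axle is conserved through the impact.
I_p = ½(4.13)(0.175)² = 0.06324 kg·m². Taking the sense of the bullet's angular momentum as positive, L_{bullet} = m v R = (0.0247)(294)(0.175) = 1.271 kg·m²/s.
L_i = −I_p ω_p + m v R = −(0.06324)(6.83) + 1.271 = 0.8389 kg·m²/s.
After sticking, I_f = I_p + m R² = 0.06324 + (0.0247)(0.175)² = 0.06400 kg·m².
ω_f = L_i / I_f = 0.8389 / 0.06400 = 13.11 rad/s.

|ω_f| ≈ 13.1 rad/s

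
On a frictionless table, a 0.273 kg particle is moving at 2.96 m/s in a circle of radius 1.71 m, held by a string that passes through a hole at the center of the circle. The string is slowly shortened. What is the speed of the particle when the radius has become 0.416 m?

The only horizontal force on the mass is along the cord (radial), so it exerts no torque about the hole and angular momentum m v r is conserved.
v₂ = v₁ r₁ / r₂ = (2.96)(1.71) / (0.416) = 12.17 m/s.

v₂ ≈ 12.2 m/s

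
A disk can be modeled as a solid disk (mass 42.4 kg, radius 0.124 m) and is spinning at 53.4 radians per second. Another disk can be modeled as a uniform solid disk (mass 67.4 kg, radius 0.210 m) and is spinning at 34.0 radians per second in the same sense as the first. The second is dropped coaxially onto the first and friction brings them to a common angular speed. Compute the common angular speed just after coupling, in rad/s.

|ω_f| ≈ 37.5 rad/s

The coupling torques are internal; angular momentum about the shared axis is conserved.
Moments of inertia: I_A = ½(42.4)(0.124)² = 0.3260 kg·m²; I_B = ½(67.4)(0.210)² = 1.486 kg·m².
Taking A's sense as positive: L = (0.3260)(53.4) + (1.486)(34.0) = 67.94 kg·m²·rad/s.
Combined I = 0.3260 + 1.486 = 1.812 kg·m².
ω_f = L / I = 67.94 / 1.812 = 37.49 rad/s.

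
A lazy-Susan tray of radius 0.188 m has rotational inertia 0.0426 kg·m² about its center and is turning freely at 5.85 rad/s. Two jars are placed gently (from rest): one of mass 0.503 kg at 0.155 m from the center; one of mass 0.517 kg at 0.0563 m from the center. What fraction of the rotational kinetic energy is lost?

The added mass arrives with no angular momentum about the center, and any external torque about the center is negligible, so the system's angular momentum is conserved.
Added inertia Σmr² = (0.503)(0.155)² + (0.517)(0.0563)² = 0.01372 kg·m²; I_f = 0.04260 + 0.01372 = 0.05632 kg·m².
ω_f = I_p ω_i / I_f = (0.04260)(5.85) / 0.05632 = 4.425 rad/s.
KE_i = ½(0.04260)(5.850 rad/s)² = 0.7289 J; KE_f = ½(0.05632)(4.425)² = 0.5513 J.
Fraction lost = 0.2437.

fraction ≈ 0.244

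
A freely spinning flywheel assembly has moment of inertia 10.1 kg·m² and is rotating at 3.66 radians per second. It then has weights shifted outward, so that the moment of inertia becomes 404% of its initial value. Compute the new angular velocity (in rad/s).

With no external torque about the axis, L is conserved: I₁ω₁ = I₂ω₂.
I₂ = 4.04 × 10.1 = 40.80 kg·m².
ω₂ = I₁ω₁ / I₂ = (10.10)(3.66 rad/s) / (40.80) = 0.9059 rad/s.

ω₂ ≈ 0.906 rad/s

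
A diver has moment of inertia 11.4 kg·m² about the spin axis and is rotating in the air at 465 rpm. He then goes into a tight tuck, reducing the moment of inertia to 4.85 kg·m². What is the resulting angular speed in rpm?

With no external torque about the axis, L is conserved: I₁ω₁ = I₂ω₂.
ω₂ = I₁ω₁ / I₂ = (11.40)(465 rpm) / (4.850) = 1093 rpm.

ω₂ ≈ 1090 rpm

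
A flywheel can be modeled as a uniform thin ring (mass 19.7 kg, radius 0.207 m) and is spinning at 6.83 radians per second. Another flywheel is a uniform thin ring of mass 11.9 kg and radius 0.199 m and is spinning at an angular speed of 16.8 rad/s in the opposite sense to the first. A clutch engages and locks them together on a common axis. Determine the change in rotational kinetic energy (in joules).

No external torque acts about the common axis, so total angular momentum is conserved.
Moments of inertia: I_A = (19.7)(0.207)² = 0.8441 kg·m²; I_B = (11.9)(0.199)² = 0.4713 kg·m².
Taking A's sense as positive: L = (0.8441)(6.83) − (0.4713)(16.8) = -2.152 kg·m²·rad/s.
Combined I = 0.8441 + 0.4713 = 1.315 kg·m².
ω_f = L / I = -2.152 / 1.315 = -1.636 rad/s.
KE_i = ½ΣIω² = 86.19 J; KE_f = ½(1.315)(1.636)² = 1.760 J.

ΔKE ≈ -84.4 J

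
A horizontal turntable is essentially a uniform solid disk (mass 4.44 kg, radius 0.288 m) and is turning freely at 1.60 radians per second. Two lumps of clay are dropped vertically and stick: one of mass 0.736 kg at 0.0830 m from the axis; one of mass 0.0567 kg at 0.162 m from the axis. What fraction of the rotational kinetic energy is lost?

fraction ≈ 0.0344

No external torque acts about the axis; L_before = L_after.
I_p = ½(4.44)(0.288)² = 0.1841 kg·m².
Added inertia Σmr² = (0.736)(0.0830)² + (0.0567)(0.162)² = 0.006558 kg·m²; I_f = 0.1841 + 0.006558 = 0.1907 kg·m².
ω_f = I_p ω_i / I_f = (0.1841)(1.60) / 0.1907 = 1.545 rad/s.
KE_i = ½(0.1841)(1.600 rad/s)² = 0.2357 J; KE_f = ½(0.1907)(1.545)² = 0.2276 J.
Fraction lost = 0.03439.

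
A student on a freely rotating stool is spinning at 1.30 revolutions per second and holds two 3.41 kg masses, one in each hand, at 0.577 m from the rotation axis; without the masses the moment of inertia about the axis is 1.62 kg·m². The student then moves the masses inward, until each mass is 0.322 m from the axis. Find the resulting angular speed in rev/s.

With no external torque about the axis, L is conserved: I₁ω₁ = I₂ω₂.
I₁ = 1.62 + 2(3.41)(0.577)² = 3.891 kg·m²; I₂ = 1.62 + 2(3.41)(0.322)² = 2.327 kg·m².
ω₂ = I₁ω₁ / I₂ = (3.891)(1.30 rev/s) / (2.327) = 2.173 rev/s.

ω₂ ≈ 2.17 rev/s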